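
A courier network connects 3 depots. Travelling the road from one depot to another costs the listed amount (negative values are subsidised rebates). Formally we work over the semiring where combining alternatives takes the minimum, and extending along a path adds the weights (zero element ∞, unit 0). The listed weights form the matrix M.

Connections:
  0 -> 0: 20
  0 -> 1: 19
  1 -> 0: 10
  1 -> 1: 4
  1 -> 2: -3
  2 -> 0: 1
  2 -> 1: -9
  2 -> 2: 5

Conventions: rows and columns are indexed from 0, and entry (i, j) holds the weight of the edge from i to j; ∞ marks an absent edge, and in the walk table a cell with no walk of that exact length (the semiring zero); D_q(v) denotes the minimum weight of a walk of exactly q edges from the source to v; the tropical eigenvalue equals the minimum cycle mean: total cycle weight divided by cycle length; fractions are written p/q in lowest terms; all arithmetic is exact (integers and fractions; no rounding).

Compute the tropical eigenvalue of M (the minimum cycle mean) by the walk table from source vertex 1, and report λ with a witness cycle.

q=0: [∞, 0, ∞]
q=1: [10, 4, -3]
q=2: [-2, -12, 1]
q=3: [-2, -8, -15]
Optimal cycle mean attained by: cycle 1->2->1, total (-3) + (-9), length 2.
Answer: λ = -6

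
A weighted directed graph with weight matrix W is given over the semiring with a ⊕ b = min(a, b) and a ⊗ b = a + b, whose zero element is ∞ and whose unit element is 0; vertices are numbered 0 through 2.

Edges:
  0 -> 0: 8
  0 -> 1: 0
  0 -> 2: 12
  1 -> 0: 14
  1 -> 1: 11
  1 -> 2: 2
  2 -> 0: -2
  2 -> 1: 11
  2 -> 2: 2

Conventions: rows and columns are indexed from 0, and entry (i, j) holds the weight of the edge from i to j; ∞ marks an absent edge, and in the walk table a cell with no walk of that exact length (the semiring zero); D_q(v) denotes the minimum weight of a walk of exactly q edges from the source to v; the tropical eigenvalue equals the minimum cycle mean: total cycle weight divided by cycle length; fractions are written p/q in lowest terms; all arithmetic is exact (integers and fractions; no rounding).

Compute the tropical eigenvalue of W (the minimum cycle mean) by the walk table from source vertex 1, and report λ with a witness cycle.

q=0: [∞, 0, ∞]
q=1: [14, 11, 2]
q=2: [0, 13, 4]
q=3: [2, 0, 6]
Optimal cycle mean attained by: cycle 0->1->2->0, total 0 + 2 + (-2), length 3.
Answer: λ = 0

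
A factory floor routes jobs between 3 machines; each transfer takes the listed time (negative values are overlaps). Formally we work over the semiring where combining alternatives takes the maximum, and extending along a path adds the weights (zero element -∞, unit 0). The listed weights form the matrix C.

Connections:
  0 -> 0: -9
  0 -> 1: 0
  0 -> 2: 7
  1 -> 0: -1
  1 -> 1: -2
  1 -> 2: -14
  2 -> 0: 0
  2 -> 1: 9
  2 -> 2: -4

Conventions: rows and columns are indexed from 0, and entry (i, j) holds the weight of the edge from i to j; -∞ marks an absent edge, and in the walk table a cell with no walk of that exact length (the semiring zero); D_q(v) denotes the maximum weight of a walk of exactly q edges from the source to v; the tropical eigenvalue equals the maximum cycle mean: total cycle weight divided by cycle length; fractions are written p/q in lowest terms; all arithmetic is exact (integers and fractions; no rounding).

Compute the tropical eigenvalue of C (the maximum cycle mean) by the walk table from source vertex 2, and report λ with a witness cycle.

q=0: [-∞, -∞, 0]
q=1: [0, 9, -4]
q=2: [8, 7, 7]
q=3: [7, 16, 15]
Optimal cycle mean attained by: cycle 0->2->1->0, total 7 + 9 + (-1), length 3.
Answer: λ = 5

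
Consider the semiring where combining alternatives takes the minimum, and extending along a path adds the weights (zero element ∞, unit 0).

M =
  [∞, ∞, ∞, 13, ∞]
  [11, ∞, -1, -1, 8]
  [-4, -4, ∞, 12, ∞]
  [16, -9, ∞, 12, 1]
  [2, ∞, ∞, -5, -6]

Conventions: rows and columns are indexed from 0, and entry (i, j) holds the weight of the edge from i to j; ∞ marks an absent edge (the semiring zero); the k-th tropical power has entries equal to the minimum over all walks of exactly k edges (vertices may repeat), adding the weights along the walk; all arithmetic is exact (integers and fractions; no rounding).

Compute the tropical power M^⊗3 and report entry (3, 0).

M^⊗2:
  [29, 4, ∞, 25, 14]
  [-5, -10, ∞, 3, 0]
  [7, 3, -5, -5, 4]
  [2, 3, -10, -10, -5]
  [-4, -14, ∞, -11, -12]
M^⊗3:
  [15, 16, 3, 3, 8]
  [1, -6, -11, -11, -6]
  [-9, -14, 2, -1, -4]
  [-14, -19, 2, -10, -11]
  [-10, -20, -15, -17, -18]
Key observation: the optimum is the walk 3->1->2->0, with weight (-9) + (-1) + (-4) = -14.
Optimal value attained by: walk 3->1->2->0.
Answer: (M^⊗3)[3][0] = -14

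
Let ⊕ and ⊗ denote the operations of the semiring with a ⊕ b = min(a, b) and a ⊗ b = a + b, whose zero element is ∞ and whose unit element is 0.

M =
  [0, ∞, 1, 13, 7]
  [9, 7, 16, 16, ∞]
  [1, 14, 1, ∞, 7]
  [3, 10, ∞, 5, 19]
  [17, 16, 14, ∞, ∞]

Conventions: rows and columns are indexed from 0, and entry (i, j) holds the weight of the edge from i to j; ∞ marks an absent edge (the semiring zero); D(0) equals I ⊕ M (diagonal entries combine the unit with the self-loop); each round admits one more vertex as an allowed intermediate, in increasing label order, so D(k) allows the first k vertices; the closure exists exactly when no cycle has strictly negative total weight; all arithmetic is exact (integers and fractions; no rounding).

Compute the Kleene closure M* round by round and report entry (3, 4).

D(0):
  [0, ∞, 1, 13, 7]
  [9, 0, 16, 16, ∞]
  [1, 14, 0, ∞, 7]
  [3, 10, ∞, 0, 19]
  [17, 16, 14, ∞, 0]
D(1):
  [0, ∞, 1, 13, 7]
  [9, 0, 10, 16, 16]
  [1, 14, 0, 14, 7]
  [3, 10, 4, 0, 10]
  [17, 16, 14, 30, 0]
D(2):
  [0, ∞, 1, 13, 7]
  [9, 0, 10, 16, 16]
  [1, 14, 0, 14, 7]
  [3, 10, 4, 0, 10]
  [17, 16, 14, 30, 0]
D(3):
  [0, 15, 1, 13, 7]
  [9, 0, 10, 16, 16]
  [1, 14, 0, 14, 7]
  [3, 10, 4, 0, 10]
  [15, 16, 14, 28, 0]
D(4):
  [0, 15, 1, 13, 7]
  [9, 0, 10, 16, 16]
  [1, 14, 0, 14, 7]
  [3, 10, 4, 0, 10]
  [15, 16, 14, 28, 0]
D(5):
  [0, 15, 1, 13, 7]
  [9, 0, 10, 16, 16]
  [1, 14, 0, 14, 7]
  [3, 10, 4, 0, 10]
  [15, 16, 14, 28, 0]
Answer: M*[3][4] = 10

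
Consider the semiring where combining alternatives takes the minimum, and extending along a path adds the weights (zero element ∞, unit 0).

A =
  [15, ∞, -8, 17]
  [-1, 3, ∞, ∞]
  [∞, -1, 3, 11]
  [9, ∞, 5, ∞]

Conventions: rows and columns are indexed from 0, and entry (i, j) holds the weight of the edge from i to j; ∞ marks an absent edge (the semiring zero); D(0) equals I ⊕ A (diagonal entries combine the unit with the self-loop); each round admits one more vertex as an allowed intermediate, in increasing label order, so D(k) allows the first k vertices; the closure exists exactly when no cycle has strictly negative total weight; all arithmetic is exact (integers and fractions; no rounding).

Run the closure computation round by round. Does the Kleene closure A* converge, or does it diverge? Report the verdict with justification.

D(0):
  [0, ∞, -8, 17]
  [-1, 0, ∞, ∞]
  [∞, -1, 0, 11]
  [9, ∞, 5, 0]
D(1):
  [0, ∞, -8, 17]
  [-1, 0, -9, 16]
  [∞, -1, 0, 11]
  [9, ∞, 1, 0]
Detection: at round 2, diagonal entry (2, 2) turns strictly negative.
Key observation: the cycle 2->1->0->2 has total weight (-1) + (-1) + (-8), which is strictly negative.
Answer: DIVERGES — negative cycle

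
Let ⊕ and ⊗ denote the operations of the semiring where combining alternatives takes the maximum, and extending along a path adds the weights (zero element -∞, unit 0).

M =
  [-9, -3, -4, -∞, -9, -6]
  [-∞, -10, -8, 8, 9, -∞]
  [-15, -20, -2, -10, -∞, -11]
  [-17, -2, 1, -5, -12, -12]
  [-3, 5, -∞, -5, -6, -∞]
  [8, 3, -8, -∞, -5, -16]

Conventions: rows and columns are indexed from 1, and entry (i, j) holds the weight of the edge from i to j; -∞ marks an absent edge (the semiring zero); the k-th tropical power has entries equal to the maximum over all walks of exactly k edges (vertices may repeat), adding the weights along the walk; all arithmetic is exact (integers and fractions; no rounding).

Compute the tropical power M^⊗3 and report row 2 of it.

M^⊗2:
  [2, -3, -6, 5, 6, -15]
  [6, 14, 9, 4, 3, -4]
  [-3, -8, -4, -12, -11, -13]
  [-4, -7, -1, 6, 7, -10]
  [-9, -1, -3, 13, 14, -9]
  [-1, 5, 4, 11, 12, 2]
M^⊗3:
  [3, 11, 6, 5, 6, -4]
  [4, 8, 7, 22, 23, 0]
  [-5, -6, -6, 0, 1, -9]
  [4, 12, 7, 2, 2, -6]
  [11, 19, 14, 9, 8, 1]
  [10, 17, 12, 13, 14, -1]
Answer: row 2 of M^⊗3 = [4, 8, 7, 22, 23, 0]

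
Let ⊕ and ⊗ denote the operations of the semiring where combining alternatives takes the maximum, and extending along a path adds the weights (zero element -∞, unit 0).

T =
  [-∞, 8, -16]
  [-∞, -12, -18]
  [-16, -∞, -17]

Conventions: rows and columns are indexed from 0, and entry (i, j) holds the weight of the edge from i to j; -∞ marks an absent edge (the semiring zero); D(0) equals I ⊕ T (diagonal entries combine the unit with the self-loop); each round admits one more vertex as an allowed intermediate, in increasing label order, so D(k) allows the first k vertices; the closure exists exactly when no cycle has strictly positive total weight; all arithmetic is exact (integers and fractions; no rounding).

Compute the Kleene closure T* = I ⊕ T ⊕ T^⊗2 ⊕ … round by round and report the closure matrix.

D(0):
  [0, 8, -16]
  [-∞, 0, -18]
  [-16, -∞, 0]
D(1):
  [0, 8, -16]
  [-∞, 0, -18]
  [-16, -8, 0]
D(2):
  [0, 8, -10]
  [-∞, 0, -18]
  [-16, -8, 0]
D(3):
  [0, 8, -10]
  [-34, 0, -18]
  [-16, -8, 0]
Answer: T* = [[0, 8, -10], [-34, 0, -18], [-16, -8, 0]]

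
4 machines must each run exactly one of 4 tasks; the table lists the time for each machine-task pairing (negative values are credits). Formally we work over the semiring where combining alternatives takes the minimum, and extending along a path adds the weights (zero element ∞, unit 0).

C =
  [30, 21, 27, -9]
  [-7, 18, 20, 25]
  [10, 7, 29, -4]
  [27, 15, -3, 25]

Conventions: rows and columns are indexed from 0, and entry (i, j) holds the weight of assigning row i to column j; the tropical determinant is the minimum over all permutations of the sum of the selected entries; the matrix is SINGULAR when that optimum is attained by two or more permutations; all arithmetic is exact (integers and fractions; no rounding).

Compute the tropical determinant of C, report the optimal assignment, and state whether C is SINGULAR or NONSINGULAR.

σ = (0, 1, 2, 3): 30 + 18 + 29 + 25 = 102
σ = (0, 1, 3, 2): 30 + 18 + (-4) + (-3) = 41
σ = (0, 2, 1, 3): 30 + 20 + 7 + 25 = 82
σ = (0, 2, 3, 1): 30 + 20 + (-4) + 15 = 61
σ = (0, 3, 1, 2): 30 + 25 + 7 + (-3) = 59
σ = (0, 3, 2, 1): 30 + 25 + 29 + 15 = 99
σ = (1, 0, 2, 3): 21 + (-7) + 29 + 25 = 68
σ = (1, 0, 3, 2): 21 + (-7) + (-4) + (-3) = 7
σ = (1, 2, 0, 3): 21 + 20 + 10 + 25 = 76
σ = (1, 2, 3, 0): 21 + 20 + (-4) + 27 = 64
σ = (1, 3, 0, 2): 21 + 25 + 10 + (-3) = 53
σ = (1, 3, 2, 0): 21 + 25 + 29 + 27 = 102
σ = (2, 0, 1, 3): 27 + (-7) + 7 + 25 = 52
σ = (2, 0, 3, 1): 27 + (-7) + (-4) + 15 = 31
σ = (2, 1, 0, 3): 27 + 18 + 10 + 25 = 80
σ = (2, 1, 3, 0): 27 + 18 + (-4) + 27 = 68
σ = (2, 3, 0, 1): 27 + 25 + 10 + 15 = 77
σ = (2, 3, 1, 0): 27 + 25 + 7 + 27 = 86
σ = (3, 0, 1, 2): (-9) + (-7) + 7 + (-3) = -12
σ = (3, 0, 2, 1): (-9) + (-7) + 29 + 15 = 28
σ = (3, 1, 0, 2): (-9) + 18 + 10 + (-3) = 16
σ = (3, 1, 2, 0): (-9) + 18 + 29 + 27 = 65
σ = (3, 2, 0, 1): (-9) + 20 + 10 + 15 = 36
σ = (3, 2, 1, 0): (-9) + 20 + 7 + 27 = 45
Optimal value attained by: σ = (3, 0, 1, 2).
Answer: det⊕(C) = -12; verdict: NONSINGULAR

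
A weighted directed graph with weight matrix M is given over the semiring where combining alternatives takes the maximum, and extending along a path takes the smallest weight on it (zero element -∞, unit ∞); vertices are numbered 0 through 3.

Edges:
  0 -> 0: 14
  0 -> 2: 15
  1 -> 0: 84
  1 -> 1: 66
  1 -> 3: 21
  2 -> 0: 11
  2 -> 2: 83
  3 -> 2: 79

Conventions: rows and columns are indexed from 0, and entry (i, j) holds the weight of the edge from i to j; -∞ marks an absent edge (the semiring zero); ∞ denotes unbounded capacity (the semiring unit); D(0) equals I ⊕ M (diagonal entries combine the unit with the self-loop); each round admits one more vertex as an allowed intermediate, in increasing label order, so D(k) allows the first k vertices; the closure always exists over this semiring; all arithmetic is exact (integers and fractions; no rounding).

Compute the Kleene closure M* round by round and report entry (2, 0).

D(0):
  [∞, -∞, 15, -∞]
  [84, ∞, -∞, 21]
  [11, -∞, ∞, -∞]
  [-∞, -∞, 79, ∞]
D(1):
  [∞, -∞, 15, -∞]
  [84, ∞, 15, 21]
  [11, -∞, ∞, -∞]
  [-∞, -∞, 79, ∞]
D(2):
  [∞, -∞, 15, -∞]
  [84, ∞, 15, 21]
  [11, -∞, ∞, -∞]
  [-∞, -∞, 79, ∞]
D(3):
  [∞, -∞, 15, -∞]
  [84, ∞, 15, 21]
  [11, -∞, ∞, -∞]
  [11, -∞, 79, ∞]
D(4):
  [∞, -∞, 15, -∞]
  [84, ∞, 21, 21]
  [11, -∞, ∞, -∞]
  [11, -∞, 79, ∞]
Answer: M*[2][0] = 11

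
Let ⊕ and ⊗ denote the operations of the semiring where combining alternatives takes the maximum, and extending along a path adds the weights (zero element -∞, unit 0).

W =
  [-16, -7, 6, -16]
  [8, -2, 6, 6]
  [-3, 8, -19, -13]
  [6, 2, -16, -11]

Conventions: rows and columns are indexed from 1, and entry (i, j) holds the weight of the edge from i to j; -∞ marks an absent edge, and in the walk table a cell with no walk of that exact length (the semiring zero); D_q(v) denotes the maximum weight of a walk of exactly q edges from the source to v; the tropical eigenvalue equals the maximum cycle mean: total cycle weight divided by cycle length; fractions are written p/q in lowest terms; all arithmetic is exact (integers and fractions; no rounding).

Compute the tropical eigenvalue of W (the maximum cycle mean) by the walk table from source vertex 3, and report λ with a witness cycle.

q=0: [-∞, -∞, 0, -∞]
q=1: [-3, 8, -19, -13]
q=2: [16, 6, 14, 14]
q=3: [20, 22, 22, 12]
q=4: [30, 30, 28, 28]
Optimal cycle mean attained by: cycle 1->3->2->1, total 6 + 8 + 8, length 3.
Answer: λ = 22/3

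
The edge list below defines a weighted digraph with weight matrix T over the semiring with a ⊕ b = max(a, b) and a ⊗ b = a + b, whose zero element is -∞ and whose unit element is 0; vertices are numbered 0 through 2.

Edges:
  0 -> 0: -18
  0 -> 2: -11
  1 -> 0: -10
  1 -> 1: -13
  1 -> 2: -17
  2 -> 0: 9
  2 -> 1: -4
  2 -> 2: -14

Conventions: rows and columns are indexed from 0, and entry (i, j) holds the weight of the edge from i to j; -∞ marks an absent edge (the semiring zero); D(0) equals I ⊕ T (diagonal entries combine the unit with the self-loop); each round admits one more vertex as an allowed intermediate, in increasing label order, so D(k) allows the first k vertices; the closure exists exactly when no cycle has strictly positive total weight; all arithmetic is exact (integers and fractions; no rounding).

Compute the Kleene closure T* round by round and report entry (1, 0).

D(0):
  [0, -∞, -11]
  [-10, 0, -17]
  [9, -4, 0]
D(1):
  [0, -∞, -11]
  [-10, 0, -17]
  [9, -4, 0]
D(2):
  [0, -∞, -11]
  [-10, 0, -17]
  [9, -4, 0]
D(3):
  [0, -15, -11]
  [-8, 0, -17]
  [9, -4, 0]
Answer: T*[1][0] = -8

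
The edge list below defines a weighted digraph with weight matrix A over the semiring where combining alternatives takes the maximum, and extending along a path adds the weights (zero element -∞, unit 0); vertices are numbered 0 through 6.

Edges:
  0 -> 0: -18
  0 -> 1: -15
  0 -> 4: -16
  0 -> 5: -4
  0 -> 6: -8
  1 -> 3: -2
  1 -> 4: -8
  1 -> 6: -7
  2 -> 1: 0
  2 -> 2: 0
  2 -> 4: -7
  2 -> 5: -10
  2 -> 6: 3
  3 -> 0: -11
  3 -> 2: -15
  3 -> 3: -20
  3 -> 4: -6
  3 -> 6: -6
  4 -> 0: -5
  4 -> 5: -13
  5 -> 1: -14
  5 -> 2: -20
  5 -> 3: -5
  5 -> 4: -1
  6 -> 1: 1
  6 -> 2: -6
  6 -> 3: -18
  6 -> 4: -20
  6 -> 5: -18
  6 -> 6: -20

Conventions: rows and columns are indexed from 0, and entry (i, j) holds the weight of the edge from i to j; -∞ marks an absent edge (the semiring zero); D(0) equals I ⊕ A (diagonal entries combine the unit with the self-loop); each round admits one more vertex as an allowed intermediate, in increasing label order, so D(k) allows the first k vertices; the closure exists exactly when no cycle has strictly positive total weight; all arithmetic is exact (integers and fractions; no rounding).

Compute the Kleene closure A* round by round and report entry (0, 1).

D(0):
  [0, -15, -∞, -∞, -16, -4, -8]
  [-∞, 0, -∞, -2, -8, -∞, -7]
  [-∞, 0, 0, -∞, -7, -10, 3]
  [-11, -∞, -15, 0, -6, -∞, -6]
  [-5, -∞, -∞, -∞, 0, -13, -∞]
  [-∞, -14, -20, -5, -1, 0, -∞]
  [-∞, 1, -6, -18, -20, -18, 0]
D(1):
  [0, -15, -∞, -∞, -16, -4, -8]
  [-∞, 0, -∞, -2, -8, -∞, -7]
  [-∞, 0, 0, -∞, -7, -10, 3]
  [-11, -26, -15, 0, -6, -15, -6]
  [-5, -20, -∞, -∞, 0, -9, -13]
  [-∞, -14, -20, -5, -1, 0, -∞]
  [-∞, 1, -6, -18, -20, -18, 0]
D(2):
  [0, -15, -∞, -17, -16, -4, -8]
  [-∞, 0, -∞, -2, -8, -∞, -7]
  [-∞, 0, 0, -2, -7, -10, 3]
  [-11, -26, -15, 0, -6, -15, -6]
  [-5, -20, -∞, -22, 0, -9, -13]
  [-∞, -14, -20, -5, -1, 0, -21]
  [-∞, 1, -6, -1, -7, -18, 0]
D(3):
  [0, -15, -∞, -17, -16, -4, -8]
  [-∞, 0, -∞, -2, -8, -∞, -7]
  [-∞, 0, 0, -2, -7, -10, 3]
  [-11, -15, -15, 0, -6, -15, -6]
  [-5, -20, -∞, -22, 0, -9, -13]
  [-∞, -14, -20, -5, -1, 0, -17]
  [-∞, 1, -6, -1, -7, -16, 0]
D(4):
  [0, -15, -32, -17, -16, -4, -8]
  [-13, 0, -17, -2, -8, -17, -7]
  [-13, 0, 0, -2, -7, -10, 3]
  [-11, -15, -15, 0, -6, -15, -6]
  [-5, -20, -37, -22, 0, -9, -13]
  [-16, -14, -20, -5, -1, 0, -11]
  [-12, 1, -6, -1, -7, -16, 0]
D(5):
  [0, -15, -32, -17, -16, -4, -8]
  [-13, 0, -17, -2, -8, -17, -7]
  [-12, 0, 0, -2, -7, -10, 3]
  [-11, -15, -15, 0, -6, -15, -6]
  [-5, -20, -37, -22, 0, -9, -13]
  [-6, -14, -20, -5, -1, 0, -11]
  [-12, 1, -6, -1, -7, -16, 0]
D(6):
  [0, -15, -24, -9, -5, -4, -8]
  [-13, 0, -17, -2, -8, -17, -7]
  [-12, 0, 0, -2, -7, -10, 3]
  [-11, -15, -15, 0, -6, -15, -6]
  [-5, -20, -29, -14, 0, -9, -13]
  [-6, -14, -20, -5, -1, 0, -11]
  [-12, 1, -6, -1, -7, -16, 0]
D(7):
  [0, -7, -14, -9, -5, -4, -8]
  [-13, 0, -13, -2, -8, -17, -7]
  [-9, 4, 0, 2, -4, -10, 3]
  [-11, -5, -12, 0, -6, -15, -6]
  [-5, -12, -19, -14, 0, -9, -13]
  [-6, -10, -17, -5, -1, 0, -11]
  [-12, 1, -6, -1, -7, -16, 0]
Answer: A*[0][1] = -7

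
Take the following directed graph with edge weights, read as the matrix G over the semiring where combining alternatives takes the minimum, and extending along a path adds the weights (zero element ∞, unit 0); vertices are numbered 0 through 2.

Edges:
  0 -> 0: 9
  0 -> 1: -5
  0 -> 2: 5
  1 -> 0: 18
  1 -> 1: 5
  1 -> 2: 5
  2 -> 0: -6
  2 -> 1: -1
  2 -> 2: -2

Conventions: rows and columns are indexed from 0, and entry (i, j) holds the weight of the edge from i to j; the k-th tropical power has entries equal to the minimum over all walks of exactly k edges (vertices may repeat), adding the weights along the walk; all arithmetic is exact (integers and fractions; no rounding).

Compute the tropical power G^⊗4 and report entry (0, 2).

G^⊗2:
  [-1, 0, 0]
  [-1, 4, 3]
  [-8, -11, -4]
G^⊗3:
  [-6, -6, -2]
  [-3, -6, 1]
  [-10, -13, -6]
G^⊗4:
  [-8, -11, -4]
  [-5, -8, -1]
  [-12, -15, -8]
Key observation: the optimum is the walk 0->1->2->2->2, with weight (-5) + 5 + (-2) + (-2) = -4.
Optimal value attained by: walk 0->1->2->2->2.
Answer: (G^⊗4)[0][2] = -4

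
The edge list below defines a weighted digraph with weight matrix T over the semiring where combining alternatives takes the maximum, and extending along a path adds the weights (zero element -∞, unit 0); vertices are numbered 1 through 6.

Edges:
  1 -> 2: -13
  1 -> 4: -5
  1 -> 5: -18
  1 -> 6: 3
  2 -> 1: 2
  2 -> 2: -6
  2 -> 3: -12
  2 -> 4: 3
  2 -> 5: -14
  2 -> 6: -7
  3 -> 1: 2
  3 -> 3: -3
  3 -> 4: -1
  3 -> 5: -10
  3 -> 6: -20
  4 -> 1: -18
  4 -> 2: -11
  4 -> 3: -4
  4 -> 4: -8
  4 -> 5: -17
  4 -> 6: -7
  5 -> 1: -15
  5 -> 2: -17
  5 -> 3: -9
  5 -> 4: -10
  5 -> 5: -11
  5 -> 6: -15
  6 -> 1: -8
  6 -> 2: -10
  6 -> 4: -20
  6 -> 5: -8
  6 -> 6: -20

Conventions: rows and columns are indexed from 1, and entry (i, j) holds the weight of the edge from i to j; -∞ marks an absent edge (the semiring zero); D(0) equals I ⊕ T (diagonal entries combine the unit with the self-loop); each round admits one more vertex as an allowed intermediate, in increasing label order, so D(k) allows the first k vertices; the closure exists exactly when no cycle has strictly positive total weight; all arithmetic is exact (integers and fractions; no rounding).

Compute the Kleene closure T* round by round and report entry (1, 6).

D(0):
  [0, -13, -∞, -5, -18, 3]
  [2, 0, -12, 3, -14, -7]
  [2, -∞, 0, -1, -10, -20]
  [-18, -11, -4, 0, -17, -7]
  [-15, -17, -9, -10, 0, -15]
  [-8, -10, -∞, -20, -8, 0]
D(1):
  [0, -13, -∞, -5, -18, 3]
  [2, 0, -12, 3, -14, 5]
  [2, -11, 0, -1, -10, 5]
  [-18, -11, -4, 0, -17, -7]
  [-15, -17, -9, -10, 0, -12]
  [-8, -10, -∞, -13, -8, 0]
D(2):
  [0, -13, -25, -5, -18, 3]
  [2, 0, -12, 3, -14, 5]
  [2, -11, 0, -1, -10, 5]
  [-9, -11, -4, 0, -17, -6]
  [-15, -17, -9, -10, 0, -12]
  [-8, -10, -22, -7, -8, 0]
D(3):
  [0, -13, -25, -5, -18, 3]
  [2, 0, -12, 3, -14, 5]
  [2, -11, 0, -1, -10, 5]
  [-2, -11, -4, 0, -14, 1]
  [-7, -17, -9, -10, 0, -4]
  [-8, -10, -22, -7, -8, 0]
D(4):
  [0, -13, -9, -5, -18, 3]
  [2, 0, -1, 3, -11, 5]
  [2, -11, 0, -1, -10, 5]
  [-2, -11, -4, 0, -14, 1]
  [-7, -17, -9, -10, 0, -4]
  [-8, -10, -11, -7, -8, 0]
D(5):
  [0, -13, -9, -5, -18, 3]
  [2, 0, -1, 3, -11, 5]
  [2, -11, 0, -1, -10, 5]
  [-2, -11, -4, 0, -14, 1]
  [-7, -17, -9, -10, 0, -4]
  [-8, -10, -11, -7, -8, 0]
D(6):
  [0, -7, -8, -4, -5, 3]
  [2, 0, -1, 3, -3, 5]
  [2, -5, 0, -1, -3, 5]
  [-2, -9, -4, 0, -7, 1]
  [-7, -14, -9, -10, 0, -4]
  [-8, -10, -11, -7, -8, 0]
Answer: T*[1][6] = 3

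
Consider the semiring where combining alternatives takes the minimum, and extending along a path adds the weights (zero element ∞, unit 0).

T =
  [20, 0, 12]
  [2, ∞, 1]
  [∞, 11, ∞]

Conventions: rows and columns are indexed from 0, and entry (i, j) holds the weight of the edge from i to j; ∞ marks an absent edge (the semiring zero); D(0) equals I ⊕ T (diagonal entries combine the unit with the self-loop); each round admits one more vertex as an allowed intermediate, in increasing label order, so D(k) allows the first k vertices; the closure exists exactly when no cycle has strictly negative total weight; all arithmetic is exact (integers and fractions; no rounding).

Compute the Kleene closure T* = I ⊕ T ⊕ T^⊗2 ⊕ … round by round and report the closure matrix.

D(0):
  [0, 0, 12]
  [2, 0, 1]
  [∞, 11, 0]
D(1):
  [0, 0, 12]
  [2, 0, 1]
  [∞, 11, 0]
D(2):
  [0, 0, 1]
  [2, 0, 1]
  [13, 11, 0]
D(3):
  [0, 0, 1]
  [2, 0, 1]
  [13, 11, 0]
Answer: T* = [[0, 0, 1], [2, 0, 1], [13, 11, 0]]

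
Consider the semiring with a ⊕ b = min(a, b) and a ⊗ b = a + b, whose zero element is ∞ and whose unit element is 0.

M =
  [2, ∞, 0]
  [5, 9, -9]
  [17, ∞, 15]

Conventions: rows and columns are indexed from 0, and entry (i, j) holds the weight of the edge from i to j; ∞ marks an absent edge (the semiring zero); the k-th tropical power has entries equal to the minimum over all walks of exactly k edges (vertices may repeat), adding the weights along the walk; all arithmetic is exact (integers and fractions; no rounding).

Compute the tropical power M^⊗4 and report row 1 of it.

M^⊗2:
  [4, ∞, 2]
  [7, 18, 0]
  [19, ∞, 17]
M^⊗3:
  [6, ∞, 4]
  [9, 27, 7]
  [21, ∞, 19]
M^⊗4:
  [8, ∞, 6]
  [11, 36, 9]
  [23, ∞, 21]
Answer: row 1 of M^⊗4 = [11, 36, 9]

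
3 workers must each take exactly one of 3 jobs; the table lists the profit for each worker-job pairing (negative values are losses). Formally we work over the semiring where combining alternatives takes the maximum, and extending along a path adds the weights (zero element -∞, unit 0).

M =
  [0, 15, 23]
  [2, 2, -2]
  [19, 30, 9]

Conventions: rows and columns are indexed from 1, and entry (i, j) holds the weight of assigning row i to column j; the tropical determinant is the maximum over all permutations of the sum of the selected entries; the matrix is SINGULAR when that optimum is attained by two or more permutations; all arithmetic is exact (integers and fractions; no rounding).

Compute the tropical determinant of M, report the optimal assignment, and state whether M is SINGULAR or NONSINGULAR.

σ = (1, 2, 3): 0 + 2 + 9 = 11
σ = (1, 3, 2): 0 + (-2) + 30 = 28
σ = (2, 1, 3): 15 + 2 + 9 = 26
σ = (2, 3, 1): 15 + (-2) + 19 = 32
σ = (3, 1, 2): 23 + 2 + 30 = 55
σ = (3, 2, 1): 23 + 2 + 19 = 44
Optimal value attained by: σ = (3, 1, 2).
Answer: det⊕(M) = 55; verdict: NONSINGULAR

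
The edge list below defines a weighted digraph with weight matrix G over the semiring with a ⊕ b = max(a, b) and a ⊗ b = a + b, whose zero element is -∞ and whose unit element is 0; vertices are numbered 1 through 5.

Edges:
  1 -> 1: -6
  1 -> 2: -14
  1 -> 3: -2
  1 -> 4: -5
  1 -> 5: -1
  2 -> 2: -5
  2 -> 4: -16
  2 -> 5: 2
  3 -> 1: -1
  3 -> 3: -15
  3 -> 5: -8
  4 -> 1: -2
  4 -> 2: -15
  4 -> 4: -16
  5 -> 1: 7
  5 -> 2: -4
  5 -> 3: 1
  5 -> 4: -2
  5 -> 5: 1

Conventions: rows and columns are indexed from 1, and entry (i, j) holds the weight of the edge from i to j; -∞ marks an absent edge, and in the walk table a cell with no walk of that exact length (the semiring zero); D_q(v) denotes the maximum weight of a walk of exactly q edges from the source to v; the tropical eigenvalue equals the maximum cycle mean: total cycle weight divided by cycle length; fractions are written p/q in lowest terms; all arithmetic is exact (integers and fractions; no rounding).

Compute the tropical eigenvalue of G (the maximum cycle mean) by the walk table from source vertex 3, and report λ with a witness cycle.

q=0: [-∞, -∞, 0, -∞, -∞]
q=1: [-1, -∞, -15, -∞, -8]
q=2: [-1, -12, -3, -6, -2]
q=3: [5, -6, -1, -4, -1]
q=4: [6, -5, 3, 0, 4]
q=5: [11, 0, 5, 2, 5]
Optimal cycle mean attained by: cycle 1->5->1, total (-1) + 7, length 2.
Answer: λ = 3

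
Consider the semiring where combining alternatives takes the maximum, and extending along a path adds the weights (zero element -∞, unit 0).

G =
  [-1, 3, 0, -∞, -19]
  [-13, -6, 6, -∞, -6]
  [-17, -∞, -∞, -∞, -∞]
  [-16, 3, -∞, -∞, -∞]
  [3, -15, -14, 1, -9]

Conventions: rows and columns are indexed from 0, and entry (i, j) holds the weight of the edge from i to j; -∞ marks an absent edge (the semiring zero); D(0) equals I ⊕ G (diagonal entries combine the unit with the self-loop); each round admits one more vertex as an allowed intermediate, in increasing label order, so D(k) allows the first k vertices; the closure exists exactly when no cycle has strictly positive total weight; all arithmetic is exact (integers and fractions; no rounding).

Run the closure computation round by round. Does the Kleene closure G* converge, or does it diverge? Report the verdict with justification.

D(0):
  [0, 3, 0, -∞, -19]
  [-13, 0, 6, -∞, -6]
  [-17, -∞, 0, -∞, -∞]
  [-16, 3, -∞, 0, -∞]
  [3, -15, -14, 1, 0]
D(1):
  [0, 3, 0, -∞, -19]
  [-13, 0, 6, -∞, -6]
  [-17, -14, 0, -∞, -36]
  [-16, 3, -16, 0, -35]
  [3, 6, 3, 1, 0]
D(2):
  [0, 3, 9, -∞, -3]
  [-13, 0, 6, -∞, -6]
  [-17, -14, 0, -∞, -20]
  [-10, 3, 9, 0, -3]
  [3, 6, 12, 1, 0]
D(3):
  [0, 3, 9, -∞, -3]
  [-11, 0, 6, -∞, -6]
  [-17, -14, 0, -∞, -20]
  [-8, 3, 9, 0, -3]
  [3, 6, 12, 1, 0]
D(4):
  [0, 3, 9, -∞, -3]
  [-11, 0, 6, -∞, -6]
  [-17, -14, 0, -∞, -20]
  [-8, 3, 9, 0, -3]
  [3, 6, 12, 1, 0]
D(5):
  [0, 3, 9, -2, -3]
  [-3, 0, 6, -5, -6]
  [-17, -14, 0, -19, -20]
  [0, 3, 9, 0, -3]
  [3, 6, 12, 1, 0]
Key observation: every diagonal entry stays at the unit through all rounds, so no improving cycle exists.
Answer: CONVERGES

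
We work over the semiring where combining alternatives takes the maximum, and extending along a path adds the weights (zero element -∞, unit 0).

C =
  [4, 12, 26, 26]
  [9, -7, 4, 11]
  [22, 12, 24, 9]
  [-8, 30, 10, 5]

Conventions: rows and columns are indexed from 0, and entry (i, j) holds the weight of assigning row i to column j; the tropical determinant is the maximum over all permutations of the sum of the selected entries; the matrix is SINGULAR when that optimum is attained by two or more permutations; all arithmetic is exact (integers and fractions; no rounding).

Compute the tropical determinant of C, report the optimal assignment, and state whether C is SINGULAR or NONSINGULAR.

σ = (0, 1, 2, 3): 4 + (-7) + 24 + 5 = 26
σ = (0, 1, 3, 2): 4 + (-7) + 9 + 10 = 16
σ = (0, 2, 1, 3): 4 + 4 + 12 + 5 = 25
σ = (0, 2, 3, 1): 4 + 4 + 9 + 30 = 47
σ = (0, 3, 1, 2): 4 + 11 + 12 + 10 = 37
σ = (0, 3, 2, 1): 4 + 11 + 24 + 30 = 69
σ = (1, 0, 2, 3): 12 + 9 + 24 + 5 = 50
σ = (1, 0, 3, 2): 12 + 9 + 9 + 10 = 40
σ = (1, 2, 0, 3): 12 + 4 + 22 + 5 = 43
σ = (1, 2, 3, 0): 12 + 4 + 9 + (-8) = 17
σ = (1, 3, 0, 2): 12 + 11 + 22 + 10 = 55
σ = (1, 3, 2, 0): 12 + 11 + 24 + (-8) = 39
σ = (2, 0, 1, 3): 26 + 9 + 12 + 5 = 52
σ = (2, 0, 3, 1): 26 + 9 + 9 + 30 = 74
σ = (2, 1, 0, 3): 26 + (-7) + 22 + 5 = 46
σ = (2, 1, 3, 0): 26 + (-7) + 9 + (-8) = 20
σ = (2, 3, 0, 1): 26 + 11 + 22 + 30 = 89
σ = (2, 3, 1, 0): 26 + 11 + 12 + (-8) = 41
σ = (3, 0, 1, 2): 26 + 9 + 12 + 10 = 57
σ = (3, 0, 2, 1): 26 + 9 + 24 + 30 = 89
σ = (3, 1, 0, 2): 26 + (-7) + 22 + 10 = 51
σ = (3, 1, 2, 0): 26 + (-7) + 24 + (-8) = 35
σ = (3, 2, 0, 1): 26 + 4 + 22 + 30 = 82
σ = (3, 2, 1, 0): 26 + 4 + 12 + (-8) = 34
Optimal value attained by: σ = (2, 3, 0, 1).
Answer: det⊕(C) = 89; verdict: SINGULAR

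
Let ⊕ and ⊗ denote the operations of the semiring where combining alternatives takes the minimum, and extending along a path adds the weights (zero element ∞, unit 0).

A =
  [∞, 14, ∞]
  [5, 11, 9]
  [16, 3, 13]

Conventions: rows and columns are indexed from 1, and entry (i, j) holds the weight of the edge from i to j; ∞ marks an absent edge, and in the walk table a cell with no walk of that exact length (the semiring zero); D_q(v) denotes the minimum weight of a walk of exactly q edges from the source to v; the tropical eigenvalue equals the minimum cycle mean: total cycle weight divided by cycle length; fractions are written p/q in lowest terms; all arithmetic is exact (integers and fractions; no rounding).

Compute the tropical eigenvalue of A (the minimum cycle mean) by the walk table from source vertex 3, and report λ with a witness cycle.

q=0: [∞, ∞, 0]
q=1: [16, 3, 13]
q=2: [8, 14, 12]
q=3: [19, 15, 23]
Optimal cycle mean attained by: cycle 2->3->2, total 9 + 3, length 2.
Answer: λ = 6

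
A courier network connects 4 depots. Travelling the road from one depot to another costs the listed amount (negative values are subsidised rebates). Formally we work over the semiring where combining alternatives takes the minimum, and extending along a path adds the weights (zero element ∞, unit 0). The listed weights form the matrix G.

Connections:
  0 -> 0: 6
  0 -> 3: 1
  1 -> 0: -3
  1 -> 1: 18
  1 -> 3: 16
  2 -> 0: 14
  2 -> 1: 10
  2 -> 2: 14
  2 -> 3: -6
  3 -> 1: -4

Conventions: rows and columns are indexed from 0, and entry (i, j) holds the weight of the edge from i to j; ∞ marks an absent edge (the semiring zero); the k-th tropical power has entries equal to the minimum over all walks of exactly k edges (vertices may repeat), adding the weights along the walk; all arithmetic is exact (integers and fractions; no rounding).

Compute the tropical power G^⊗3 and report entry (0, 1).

G^⊗2:
  [12, -3, ∞, 7]
  [3, 12, ∞, -2]
  [7, -10, 28, 8]
  [-7, 14, ∞, 12]
G^⊗3:
  [-6, 3, ∞, 13]
  [9, -6, ∞, 4]
  [-13, 4, 42, 6]
  [-1, 8, ∞, -6]
Key observation: the optimum is the walk 0->0->3->1, with weight 6 + 1 + (-4) = 3.
Optimal value attained by: walk 0->0->3->1.
Answer: (G^⊗3)[0][1] = 3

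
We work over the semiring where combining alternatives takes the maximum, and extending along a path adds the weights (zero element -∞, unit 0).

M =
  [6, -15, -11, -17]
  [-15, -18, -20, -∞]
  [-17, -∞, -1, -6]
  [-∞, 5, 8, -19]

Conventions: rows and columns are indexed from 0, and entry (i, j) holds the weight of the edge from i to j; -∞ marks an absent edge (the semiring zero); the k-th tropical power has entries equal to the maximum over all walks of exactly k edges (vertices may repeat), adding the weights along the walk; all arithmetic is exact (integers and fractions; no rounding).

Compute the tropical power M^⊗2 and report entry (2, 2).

M^⊗2:
  [12, -9, -5, -11]
  [-9, -30, -21, -26]
  [-11, -1, 2, -7]
  [-9, -13, 7, 2]
Key observation: the optimum is the walk 2->3->2, with weight (-6) + 8 = 2.
Optimal value attained by: walk 2->3->2.
Answer: (M^⊗2)[2][2] = 2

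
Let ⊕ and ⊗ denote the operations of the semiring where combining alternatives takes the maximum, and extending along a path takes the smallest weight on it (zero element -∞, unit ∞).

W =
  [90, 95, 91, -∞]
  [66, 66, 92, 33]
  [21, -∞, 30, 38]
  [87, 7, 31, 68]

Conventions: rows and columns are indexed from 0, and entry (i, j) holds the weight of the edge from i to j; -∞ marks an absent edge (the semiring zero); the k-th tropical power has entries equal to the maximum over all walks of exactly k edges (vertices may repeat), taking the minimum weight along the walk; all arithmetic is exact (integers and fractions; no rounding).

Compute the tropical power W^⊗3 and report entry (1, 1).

W^⊗2:
  [90, 90, 92, 38]
  [66, 66, 66, 38]
  [38, 21, 31, 38]
  [87, 87, 87, 68]
W^⊗3:
  [90, 90, 90, 38]
  [66, 66, 66, 38]
  [38, 38, 38, 38]
  [87, 87, 87, 68]
Key observation: the optimum is the walk 1->0->0->1, with weight 66 min 90 min 95 = 66.
Optimal value attained by: walk 1->0->0->1.
Answer: (W^⊗3)[1][1] = 66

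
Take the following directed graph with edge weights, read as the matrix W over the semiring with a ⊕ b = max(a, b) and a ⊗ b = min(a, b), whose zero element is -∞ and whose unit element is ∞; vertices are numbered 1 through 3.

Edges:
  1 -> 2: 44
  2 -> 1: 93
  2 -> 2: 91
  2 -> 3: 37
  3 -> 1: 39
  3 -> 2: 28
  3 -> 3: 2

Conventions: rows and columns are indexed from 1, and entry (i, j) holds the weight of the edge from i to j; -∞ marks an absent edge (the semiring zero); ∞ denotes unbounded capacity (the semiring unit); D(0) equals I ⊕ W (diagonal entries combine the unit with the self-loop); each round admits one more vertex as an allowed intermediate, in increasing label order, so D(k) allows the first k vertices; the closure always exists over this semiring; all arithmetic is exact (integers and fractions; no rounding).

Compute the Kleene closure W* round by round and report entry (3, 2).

D(0):
  [∞, 44, -∞]
  [93, ∞, 37]
  [39, 28, ∞]
D(1):
  [∞, 44, -∞]
  [93, ∞, 37]
  [39, 39, ∞]
D(2):
  [∞, 44, 37]
  [93, ∞, 37]
  [39, 39, ∞]
D(3):
  [∞, 44, 37]
  [93, ∞, 37]
  [39, 39, ∞]
Answer: W*[3][2] = 39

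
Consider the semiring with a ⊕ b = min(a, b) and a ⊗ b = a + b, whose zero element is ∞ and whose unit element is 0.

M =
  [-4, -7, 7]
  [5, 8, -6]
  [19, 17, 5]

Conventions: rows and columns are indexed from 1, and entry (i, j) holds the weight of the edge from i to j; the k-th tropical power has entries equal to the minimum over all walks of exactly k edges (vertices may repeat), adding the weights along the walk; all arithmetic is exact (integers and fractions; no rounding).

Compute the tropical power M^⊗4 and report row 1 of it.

M^⊗2:
  [-8, -11, -13]
  [1, -2, -1]
  [15, 12, 10]
M^⊗3:
  [-12, -15, -17]
  [-3, -6, -8]
  [11, 8, 6]
M^⊗4:
  [-16, -19, -21]
  [-7, -10, -12]
  [7, 4, 2]
Answer: row 1 of M^⊗4 = [-16, -19, -21]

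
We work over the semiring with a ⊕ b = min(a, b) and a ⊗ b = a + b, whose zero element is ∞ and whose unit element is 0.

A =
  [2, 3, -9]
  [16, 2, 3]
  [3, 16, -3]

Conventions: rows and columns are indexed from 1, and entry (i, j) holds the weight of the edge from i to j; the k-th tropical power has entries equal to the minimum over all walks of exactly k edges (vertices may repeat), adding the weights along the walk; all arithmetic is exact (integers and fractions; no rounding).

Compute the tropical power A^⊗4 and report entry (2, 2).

A^⊗2:
  [-6, 5, -12]
  [6, 4, 0]
  [0, 6, -6]
A^⊗3:
  [-9, -3, -15]
  [3, 6, -3]
  [-3, 3, -9]
A^⊗4:
  [-12, -6, -18]
  [0, 6, -6]
  [-6, 0, -12]
Key observation: the optimum is the walk 2->3->3->1->2, with weight 3 + (-3) + 3 + 3 = 6.
Optimal value attained by: walk 2->3->3->1->2.
Answer: (A^⊗4)[2][2] = 6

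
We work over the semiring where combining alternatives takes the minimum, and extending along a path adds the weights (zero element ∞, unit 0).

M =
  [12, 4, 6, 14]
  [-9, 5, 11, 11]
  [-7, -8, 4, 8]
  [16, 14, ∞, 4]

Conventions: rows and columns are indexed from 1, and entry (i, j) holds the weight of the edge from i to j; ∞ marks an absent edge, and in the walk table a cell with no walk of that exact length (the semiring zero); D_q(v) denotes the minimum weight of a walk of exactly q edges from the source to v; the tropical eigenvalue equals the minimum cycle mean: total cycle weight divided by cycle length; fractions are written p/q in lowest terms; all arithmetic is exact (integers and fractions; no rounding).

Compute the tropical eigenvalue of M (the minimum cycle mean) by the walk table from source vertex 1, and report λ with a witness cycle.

q=0: [0, ∞, ∞, ∞]
q=1: [12, 4, 6, 14]
q=2: [-5, -2, 10, 14]
q=3: [-11, -1, 1, 9]
q=4: [-10, -7, -5, 3]
Optimal cycle mean attained by: cycle 1->3->2->1, total 6 + (-8) + (-9), length 3.
Answer: λ = -11/3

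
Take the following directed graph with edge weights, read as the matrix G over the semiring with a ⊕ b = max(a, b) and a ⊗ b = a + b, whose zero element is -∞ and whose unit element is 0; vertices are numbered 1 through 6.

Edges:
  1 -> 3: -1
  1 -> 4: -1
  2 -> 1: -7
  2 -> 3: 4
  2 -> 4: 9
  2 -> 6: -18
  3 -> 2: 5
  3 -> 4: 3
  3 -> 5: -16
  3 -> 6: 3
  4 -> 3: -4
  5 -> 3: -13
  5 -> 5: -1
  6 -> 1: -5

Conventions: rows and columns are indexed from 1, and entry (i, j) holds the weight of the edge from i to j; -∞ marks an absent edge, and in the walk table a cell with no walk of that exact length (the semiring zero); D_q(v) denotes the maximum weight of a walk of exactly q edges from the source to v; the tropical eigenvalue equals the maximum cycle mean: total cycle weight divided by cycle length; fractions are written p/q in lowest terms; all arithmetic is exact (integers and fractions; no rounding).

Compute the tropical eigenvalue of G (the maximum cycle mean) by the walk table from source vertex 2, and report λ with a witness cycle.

q=0: [-∞, 0, -∞, -∞, -∞, -∞]
q=1: [-7, -∞, 4, 9, -∞, -18]
q=2: [-23, 9, 5, 7, -12, 7]
q=3: [2, 10, 13, 18, -11, 8]
q=4: [3, 18, 14, 19, -3, 16]
q=5: [11, 19, 22, 27, -2, 17]
q=6: [12, 27, 23, 28, 6, 25]
Optimal cycle mean attained by: cycle 2->3->2, total 4 + 5, length 2.
Answer: λ = 9/2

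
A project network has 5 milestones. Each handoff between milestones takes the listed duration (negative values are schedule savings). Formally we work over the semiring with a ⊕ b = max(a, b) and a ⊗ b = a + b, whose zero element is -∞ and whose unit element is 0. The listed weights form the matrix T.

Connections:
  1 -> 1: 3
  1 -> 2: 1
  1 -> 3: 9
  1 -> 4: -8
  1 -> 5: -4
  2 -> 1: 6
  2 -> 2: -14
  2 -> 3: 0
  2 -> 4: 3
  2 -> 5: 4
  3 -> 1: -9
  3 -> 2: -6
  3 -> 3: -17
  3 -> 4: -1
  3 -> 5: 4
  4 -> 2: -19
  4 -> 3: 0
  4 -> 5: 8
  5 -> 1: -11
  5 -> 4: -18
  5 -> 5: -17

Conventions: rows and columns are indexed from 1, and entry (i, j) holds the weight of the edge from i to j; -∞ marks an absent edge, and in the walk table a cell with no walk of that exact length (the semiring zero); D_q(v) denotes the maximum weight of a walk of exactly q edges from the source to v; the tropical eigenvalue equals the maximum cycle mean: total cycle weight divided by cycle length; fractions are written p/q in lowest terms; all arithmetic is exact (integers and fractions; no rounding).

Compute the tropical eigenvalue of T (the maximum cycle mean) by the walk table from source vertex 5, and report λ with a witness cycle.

q=0: [-∞, -∞, -∞, -∞, 0]
q=1: [-11, -∞, -∞, -18, -17]
q=2: [-8, -10, -2, -19, -10]
q=3: [-4, -7, 1, -3, 2]
q=4: [-1, -3, 5, 0, 5]
q=5: [3, 0, 8, 4, 9]
Optimal cycle mean attained by: cycle 1->2->1, total 1 + 6, length 2.
Answer: λ = 7/2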